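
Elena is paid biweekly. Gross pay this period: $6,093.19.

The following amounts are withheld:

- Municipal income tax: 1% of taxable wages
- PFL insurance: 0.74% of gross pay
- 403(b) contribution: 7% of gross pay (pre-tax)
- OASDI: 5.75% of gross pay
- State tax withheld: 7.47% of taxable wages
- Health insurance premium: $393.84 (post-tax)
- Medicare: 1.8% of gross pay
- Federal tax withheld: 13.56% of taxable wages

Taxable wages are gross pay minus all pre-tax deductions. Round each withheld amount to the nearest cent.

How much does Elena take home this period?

$3,519.33

403(b) contribution: $6,093.19 × 0.07 = $426.52
Taxable wages = $6,093.19 − $426.52 = $5,666.67
Federal tax withheld: $5,666.67 × 0.1356 = $768.40
State tax withheld: $5,666.67 × 0.0747 = $423.30
Municipal income tax: $5,666.67 × 0.01 = $56.67
OASDI: $6,093.19 × 0.0575 = $350.36
PFL insurance: $6,093.19 × 0.0074 = $45.09
Medicare: $6,093.19 × 0.018 = $109.68
Health insurance premium: $393.84
Total deductions = $426.52 + $768.40 + $423.30 + $56.67 + $350.36 + $45.09 + $109.68 + $393.84 = $2,573.86
Net pay = $6,093.19 − $2,573.86 = $3,519.33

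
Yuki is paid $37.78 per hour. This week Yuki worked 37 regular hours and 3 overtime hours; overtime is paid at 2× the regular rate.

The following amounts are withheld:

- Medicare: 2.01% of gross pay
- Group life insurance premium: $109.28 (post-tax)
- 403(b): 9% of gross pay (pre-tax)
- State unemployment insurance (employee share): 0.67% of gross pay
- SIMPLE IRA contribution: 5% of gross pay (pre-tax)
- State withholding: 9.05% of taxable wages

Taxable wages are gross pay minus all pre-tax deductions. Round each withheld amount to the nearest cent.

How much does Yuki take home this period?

Regular pay: 37 × $37.78 = $1,397.86
Overtime pay: 3 × $37.78 × 2 = $226.68
Gross pay = $1,397.86 + $226.68 = $1,624.54
SIMPLE IRA contribution: $1,624.54 × 0.05 = $81.23
403(b): $1,624.54 × 0.09 = $146.21
Pre-tax total = $81.23 + $146.21 = $227.44
Taxable wages = $1,624.54 − $227.44 = $1,397.10
State withholding: $1,397.10 × 0.0905 = $126.44
State unemployment insurance (employee share): $1,624.54 × 0.0067 = $10.88
Medicare: $1,624.54 × 0.0201 = $32.65
Group life insurance premium: $109.28
Total deductions = $81.23 + $146.21 + $126.44 + $10.88 + $32.65 + $109.28 = $506.69
Net pay = $1,624.54 − $506.69 = $1,117.85

$1,117.85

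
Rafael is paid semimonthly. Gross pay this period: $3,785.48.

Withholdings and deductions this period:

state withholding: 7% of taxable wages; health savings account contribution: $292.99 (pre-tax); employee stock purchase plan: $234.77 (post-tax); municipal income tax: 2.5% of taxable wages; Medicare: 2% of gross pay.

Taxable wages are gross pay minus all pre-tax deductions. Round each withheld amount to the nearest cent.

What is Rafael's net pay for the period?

Health savings account contribution: $292.99
Taxable wages = $3,785.48 − $292.99 = $3,492.49
Municipal income tax: $3,492.49 × 0.025 = $87.31
State withholding: $3,492.49 × 0.07 = $244.47
Medicare: $3,785.48 × 0.02 = $75.71
Employee stock purchase plan: $234.77
Total deductions = $292.99 + $87.31 + $244.47 + $75.71 + $234.77 = $935.25
Net pay = $3,785.48 − $935.25 = $2,850.23

$2,850.23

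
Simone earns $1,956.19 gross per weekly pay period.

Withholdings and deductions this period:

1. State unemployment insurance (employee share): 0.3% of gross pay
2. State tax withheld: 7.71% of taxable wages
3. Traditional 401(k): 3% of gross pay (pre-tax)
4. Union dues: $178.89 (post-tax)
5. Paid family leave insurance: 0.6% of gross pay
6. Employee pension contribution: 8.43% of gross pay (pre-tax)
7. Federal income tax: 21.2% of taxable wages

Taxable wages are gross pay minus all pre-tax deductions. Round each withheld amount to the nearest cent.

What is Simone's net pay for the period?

$1,035.20

Traditional 401(k): $1,956.19 × 0.03 = $58.69
Employee pension contribution: $1,956.19 × 0.0843 = $164.91
Pre-tax total = $58.69 + $164.91 = $223.60
Taxable wages = $1,956.19 − $223.60 = $1,732.59
Federal income tax: $1,732.59 × 0.212 = $367.31
State tax withheld: $1,732.59 × 0.0771 = $133.58
Paid family leave insurance: $1,956.19 × 0.006 = $11.74
State unemployment insurance (employee share): $1,956.19 × 0.003 = $5.87
Union dues: $178.89
Total deductions = $58.69 + $164.91 + $367.31 + $133.58 + $11.74 + $5.87 + $178.89 = $920.99
Net pay = $1,956.19 − $920.99 = $1,035.20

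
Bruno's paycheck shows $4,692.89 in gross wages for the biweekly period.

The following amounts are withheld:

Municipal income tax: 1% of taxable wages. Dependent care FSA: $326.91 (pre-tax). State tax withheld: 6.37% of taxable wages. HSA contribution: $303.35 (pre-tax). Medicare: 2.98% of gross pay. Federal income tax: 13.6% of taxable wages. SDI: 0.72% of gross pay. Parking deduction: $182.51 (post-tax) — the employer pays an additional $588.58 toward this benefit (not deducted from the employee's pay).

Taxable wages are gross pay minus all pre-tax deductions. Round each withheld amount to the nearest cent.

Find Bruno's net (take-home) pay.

$2,854.54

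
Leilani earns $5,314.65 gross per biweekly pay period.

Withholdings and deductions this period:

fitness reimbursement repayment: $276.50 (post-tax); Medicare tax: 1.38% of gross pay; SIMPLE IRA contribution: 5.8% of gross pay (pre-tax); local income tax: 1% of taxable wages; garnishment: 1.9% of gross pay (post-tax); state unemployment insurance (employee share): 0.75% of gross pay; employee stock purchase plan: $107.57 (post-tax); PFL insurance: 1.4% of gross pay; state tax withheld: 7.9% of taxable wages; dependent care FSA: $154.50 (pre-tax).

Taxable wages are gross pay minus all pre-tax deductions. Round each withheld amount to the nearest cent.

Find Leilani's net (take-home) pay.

SIMPLE IRA contribution: $5,314.65 × 0.058 = $308.25
Dependent care FSA: $154.50
Pre-tax total = $308.25 + $154.50 = $462.75
Taxable wages = $5,314.65 − $462.75 = $4,851.90
State tax withheld: $4,851.90 × 0.079 = $383.30
Local income tax: $4,851.90 × 0.01 = $48.52
State unemployment insurance (employee share): $5,314.65 × 0.0075 = $39.86
PFL insurance: $5,314.65 × 0.014 = $74.41
Medicare tax: $5,314.65 × 0.0138 = $73.34
Employee stock purchase plan: $107.57
Fitness reimbursement repayment: $276.50
Garnishment: $5,314.65 × 0.019 = $100.98
Total deductions = $308.25 + $154.50 + $383.30 + $48.52 + $39.86 + $74.41 + $73.34 + $107.57 + $276.50 + $100.98 = $1,567.23
Net pay = $5,314.65 − $1,567.23 = $3,747.42

$3,747.42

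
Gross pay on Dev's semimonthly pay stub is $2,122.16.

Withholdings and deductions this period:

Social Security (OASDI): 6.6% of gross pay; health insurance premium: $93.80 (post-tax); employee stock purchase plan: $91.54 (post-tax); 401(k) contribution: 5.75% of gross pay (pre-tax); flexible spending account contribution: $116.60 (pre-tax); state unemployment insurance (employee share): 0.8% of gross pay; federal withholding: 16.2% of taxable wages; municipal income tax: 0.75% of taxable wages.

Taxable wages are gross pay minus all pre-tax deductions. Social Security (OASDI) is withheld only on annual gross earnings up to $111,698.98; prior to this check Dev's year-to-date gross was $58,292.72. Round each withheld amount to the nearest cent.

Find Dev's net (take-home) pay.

$1,221.90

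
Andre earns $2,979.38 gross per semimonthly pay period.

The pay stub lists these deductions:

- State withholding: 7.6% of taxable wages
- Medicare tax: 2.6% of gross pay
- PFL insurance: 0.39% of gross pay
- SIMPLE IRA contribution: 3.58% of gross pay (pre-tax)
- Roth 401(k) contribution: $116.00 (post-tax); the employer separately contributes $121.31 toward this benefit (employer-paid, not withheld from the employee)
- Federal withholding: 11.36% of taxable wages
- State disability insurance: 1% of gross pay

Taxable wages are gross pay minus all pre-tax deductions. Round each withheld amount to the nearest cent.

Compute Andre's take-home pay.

SIMPLE IRA contribution: $2,979.38 × 0.0358 = $106.66
Taxable wages = $2,979.38 − $106.66 = $2,872.72
State withholding: $2,872.72 × 0.076 = $218.33
Federal withholding: $2,872.72 × 0.1136 = $326.34
Medicare tax: $2,979.38 × 0.026 = $77.46
State disability insurance: $2,979.38 × 0.01 = $29.79
PFL insurance: $2,979.38 × 0.0039 = $11.62
Roth 401(k) contribution: $116.00
(Employer's $121.31 toward Roth 401(k) contribution is not withheld from the employee.)
Total deductions = $106.66 + $218.33 + $326.34 + $77.46 + $29.79 + $11.62 + $116.00 = $886.20
Net pay = $2,979.38 − $886.20 = $2,093.18

$2,093.18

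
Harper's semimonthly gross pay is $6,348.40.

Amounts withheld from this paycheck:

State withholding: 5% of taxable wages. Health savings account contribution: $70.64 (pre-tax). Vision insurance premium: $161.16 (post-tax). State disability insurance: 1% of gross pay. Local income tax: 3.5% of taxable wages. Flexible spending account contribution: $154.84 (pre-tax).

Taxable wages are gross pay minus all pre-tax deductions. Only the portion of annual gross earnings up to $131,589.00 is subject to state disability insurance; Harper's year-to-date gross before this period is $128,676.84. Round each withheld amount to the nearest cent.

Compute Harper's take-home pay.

Health savings account contribution: $70.64
Flexible spending account contribution: $154.84
Pre-tax total = $70.64 + $154.84 = $225.48
Taxable wages = $6,348.40 − $225.48 = $6,122.92
Local income tax: $6,122.92 × 0.035 = $214.30
State withholding: $6,122.92 × 0.05 = $306.15
State disability insurance: only $131,589.00 − $128,676.84 = $2,912.16 of this check is subject → $2,912.16 × 0.01 = $29.12
Vision insurance premium: $161.16
Total deductions = $70.64 + $154.84 + $214.30 + $306.15 + $29.12 + $161.16 = $936.21
Net pay = $6,348.40 − $936.21 = $5,412.19

$5,412.19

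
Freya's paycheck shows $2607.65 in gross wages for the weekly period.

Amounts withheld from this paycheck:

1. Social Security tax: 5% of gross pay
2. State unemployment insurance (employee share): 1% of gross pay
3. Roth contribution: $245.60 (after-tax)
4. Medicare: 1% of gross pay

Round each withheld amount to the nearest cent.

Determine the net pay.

$2179.51

Social Security tax: $2607.65 × 0.05 = $130.38
State unemployment insurance (employee share): $2607.65 × 0.01 = $26.08
Medicare: $2607.65 × 0.01 = $26.08
Roth contribution: $245.60
Total deductions = $130.38 + $26.08 + $26.08 + $245.60 = $428.14
Net pay = $2607.65 − $428.14 = $2179.51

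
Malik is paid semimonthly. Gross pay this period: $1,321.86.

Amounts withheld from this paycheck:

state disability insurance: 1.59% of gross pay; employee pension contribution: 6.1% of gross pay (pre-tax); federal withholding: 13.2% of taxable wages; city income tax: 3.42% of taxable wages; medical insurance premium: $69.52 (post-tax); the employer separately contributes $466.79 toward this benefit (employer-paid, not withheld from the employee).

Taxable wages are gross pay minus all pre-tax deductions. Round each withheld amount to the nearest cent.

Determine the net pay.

Employee pension contribution: $1,321.86 × 0.061 = $80.63
Taxable wages = $1,321.86 − $80.63 = $1,241.23
City income tax: $1,241.23 × 0.0342 = $42.45
Federal withholding: $1,241.23 × 0.132 = $163.84
State disability insurance: $1,321.86 × 0.0159 = $21.02
Medical insurance premium: $69.52
(Employer's $466.79 toward medical insurance premium is not withheld from the employee.)
Total deductions = $80.63 + $42.45 + $163.84 + $21.02 + $69.52 = $377.46
Net pay = $1,321.86 − $377.46 = $944.40

$944.40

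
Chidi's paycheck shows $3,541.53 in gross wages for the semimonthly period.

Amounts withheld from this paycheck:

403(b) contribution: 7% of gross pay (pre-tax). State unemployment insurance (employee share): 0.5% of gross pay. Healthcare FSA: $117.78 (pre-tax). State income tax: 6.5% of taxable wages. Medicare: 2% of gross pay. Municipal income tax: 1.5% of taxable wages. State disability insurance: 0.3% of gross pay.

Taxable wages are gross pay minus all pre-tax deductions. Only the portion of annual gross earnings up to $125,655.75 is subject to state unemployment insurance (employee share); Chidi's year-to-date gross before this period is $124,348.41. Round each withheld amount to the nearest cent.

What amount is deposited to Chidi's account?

403(b) contribution: $3,541.53 × 0.07 = $247.91
Healthcare FSA: $117.78
Pre-tax total = $247.91 + $117.78 = $365.69
Taxable wages = $3,541.53 − $365.69 = $3,175.84
State income tax: $3,175.84 × 0.065 = $206.43
Municipal income tax: $3,175.84 × 0.015 = $47.64
State disability insurance: $3,541.53 × 0.003 = $10.62
State unemployment insurance (employee share): only $125,655.75 − $124,348.41 = $1,307.34 of this check is subject → $1,307.34 × 0.005 = $6.54
Medicare: $3,541.53 × 0.02 = $70.83
Total deductions = $247.91 + $117.78 + $206.43 + $47.64 + $10.62 + $6.54 + $70.83 = $707.75
Net pay = $3,541.53 − $707.75 = $2,833.78

$2,833.78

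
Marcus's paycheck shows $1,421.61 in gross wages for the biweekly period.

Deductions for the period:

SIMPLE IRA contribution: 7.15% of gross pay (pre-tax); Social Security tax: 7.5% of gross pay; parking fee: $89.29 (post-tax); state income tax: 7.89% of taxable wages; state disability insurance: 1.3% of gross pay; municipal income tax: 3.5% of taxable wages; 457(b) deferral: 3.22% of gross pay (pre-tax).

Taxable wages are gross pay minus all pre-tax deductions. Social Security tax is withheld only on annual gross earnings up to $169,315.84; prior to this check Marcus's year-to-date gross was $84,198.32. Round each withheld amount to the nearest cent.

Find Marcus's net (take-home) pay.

$914.66

SIMPLE IRA contribution: $1,421.61 × 0.0715 = $101.65
457(b) deferral: $1,421.61 × 0.0322 = $45.78
Pre-tax total = $101.65 + $45.78 = $147.43
Taxable wages = $1,421.61 − $147.43 = $1,274.18
Municipal income tax: $1,274.18 × 0.035 = $44.60
State income tax: $1,274.18 × 0.0789 = $100.53
Social Security tax: cap not yet reached, full $1,421.61 is subject → $1,421.61 × 0.075 = $106.62
State disability insurance: $1,421.61 × 0.013 = $18.48
Parking fee: $89.29
Total deductions = $101.65 + $45.78 + $44.60 + $100.53 + $106.62 + $18.48 + $89.29 = $506.95
Net pay = $1,421.61 − $506.95 = $914.66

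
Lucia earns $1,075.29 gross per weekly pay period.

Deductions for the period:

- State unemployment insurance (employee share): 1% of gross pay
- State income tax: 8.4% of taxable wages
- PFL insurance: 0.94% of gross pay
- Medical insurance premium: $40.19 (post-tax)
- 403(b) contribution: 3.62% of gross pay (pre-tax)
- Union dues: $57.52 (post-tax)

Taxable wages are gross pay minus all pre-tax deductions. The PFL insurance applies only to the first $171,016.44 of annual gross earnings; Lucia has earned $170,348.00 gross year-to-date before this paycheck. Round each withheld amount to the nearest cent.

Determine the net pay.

403(b) contribution: $1,075.29 × 0.0362 = $38.93
Taxable wages = $1,075.29 − $38.93 = $1,036.36
State income tax: $1,036.36 × 0.084 = $87.05
PFL insurance: only $171,016.44 − $170,348.00 = $668.44 of this check is subject → $668.44 × 0.0094 = $6.28
State unemployment insurance (employee share): $1,075.29 × 0.01 = $10.75
Union dues: $57.52
Medical insurance premium: $40.19
Total deductions = $38.93 + $87.05 + $6.28 + $10.75 + $57.52 + $40.19 = $240.72
Net pay = $1,075.29 − $240.72 = $834.57

$834.57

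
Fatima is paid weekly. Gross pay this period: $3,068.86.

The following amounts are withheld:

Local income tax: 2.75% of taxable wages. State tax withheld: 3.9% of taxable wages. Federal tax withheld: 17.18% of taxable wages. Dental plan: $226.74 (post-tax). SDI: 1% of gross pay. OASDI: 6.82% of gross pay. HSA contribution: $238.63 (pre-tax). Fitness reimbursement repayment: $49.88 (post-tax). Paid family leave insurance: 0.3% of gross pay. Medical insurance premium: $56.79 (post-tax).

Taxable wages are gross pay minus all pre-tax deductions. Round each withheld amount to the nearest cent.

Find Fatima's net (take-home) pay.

$1,573.18

HSA contribution: $238.63
Taxable wages = $3,068.86 − $238.63 = $2,830.23
State tax withheld: $2,830.23 × 0.039 = $110.38
Local income tax: $2,830.23 × 0.0275 = $77.83
Federal tax withheld: $2,830.23 × 0.1718 = $486.23
Paid family leave insurance: $3,068.86 × 0.003 = $9.21
OASDI: $3,068.86 × 0.0682 = $209.30
SDI: $3,068.86 × 0.01 = $30.69
Fitness reimbursement repayment: $49.88
Medical insurance premium: $56.79
Dental plan: $226.74
Total deductions = $238.63 + $110.38 + $77.83 + $486.23 + $9.21 + $209.30 + $30.69 + $49.88 + $56.79 + $226.74 = $1,495.68
Net pay = $3,068.86 − $1,495.68 = $1,573.18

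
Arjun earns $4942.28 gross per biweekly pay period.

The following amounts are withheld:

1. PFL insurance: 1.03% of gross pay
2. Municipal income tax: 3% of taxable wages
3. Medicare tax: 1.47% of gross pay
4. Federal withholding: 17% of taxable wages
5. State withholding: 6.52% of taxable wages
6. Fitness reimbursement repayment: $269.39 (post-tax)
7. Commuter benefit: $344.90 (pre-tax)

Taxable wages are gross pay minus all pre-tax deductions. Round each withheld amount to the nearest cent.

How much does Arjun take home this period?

Commuter benefit: $344.90
Taxable wages = $4942.28 − $344.90 = $4597.38
Municipal income tax: $4597.38 × 0.03 = $137.92
State withholding: $4597.38 × 0.0652 = $299.75
Federal withholding: $4597.38 × 0.17 = $781.55
Medicare tax: $4942.28 × 0.0147 = $72.65
PFL insurance: $4942.28 × 0.0103 = $50.91
Fitness reimbursement repayment: $269.39
Total deductions = $344.90 + $137.92 + $299.75 + $781.55 + $72.65 + $50.91 + $269.39 = $1957.07
Net pay = $4942.28 − $1957.07 = $2985.21

$2985.21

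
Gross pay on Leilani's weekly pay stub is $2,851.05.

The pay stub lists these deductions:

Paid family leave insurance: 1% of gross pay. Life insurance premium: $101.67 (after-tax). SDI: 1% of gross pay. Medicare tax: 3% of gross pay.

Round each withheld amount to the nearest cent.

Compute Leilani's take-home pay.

Medicare tax: $2,851.05 × 0.03 = $85.53
Paid family leave insurance: $2,851.05 × 0.01 = $28.51
SDI: $2,851.05 × 0.01 = $28.51
Life insurance premium: $101.67
Total deductions = $85.53 + $28.51 + $28.51 + $101.67 = $244.22
Net pay = $2,851.05 − $244.22 = $2,606.83

$2,606.83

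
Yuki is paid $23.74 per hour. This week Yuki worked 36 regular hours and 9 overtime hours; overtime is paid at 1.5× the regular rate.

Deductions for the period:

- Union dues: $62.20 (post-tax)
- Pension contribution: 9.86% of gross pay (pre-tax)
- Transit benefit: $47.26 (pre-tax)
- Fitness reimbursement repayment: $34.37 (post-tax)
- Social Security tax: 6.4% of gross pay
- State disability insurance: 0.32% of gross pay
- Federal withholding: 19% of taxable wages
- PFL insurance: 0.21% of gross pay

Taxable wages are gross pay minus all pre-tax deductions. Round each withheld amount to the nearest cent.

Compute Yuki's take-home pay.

$641.71

Regular pay: 36 × $23.74 = $854.64
Overtime pay: 9 × $23.74 × 1.5 = $320.49
Gross pay = $854.64 + $320.49 = $1175.13
Pension contribution: $1175.13 × 0.0986 = $115.87
Transit benefit: $47.26
Pre-tax total = $115.87 + $47.26 = $163.13
Taxable wages = $1175.13 − $163.13 = $1012.00
Federal withholding: $1012.00 × 0.19 = $192.28
Social Security tax: $1175.13 × 0.064 = $75.21
State disability insurance: $1175.13 × 0.0032 = $3.76
PFL insurance: $1175.13 × 0.0021 = $2.47
Union dues: $62.20
Fitness reimbursement repayment: $34.37
Total deductions = $115.87 + $47.26 + $192.28 + $75.21 + $3.76 + $2.47 + $62.20 + $34.37 = $533.42
Net pay = $1175.13 − $533.42 = $641.71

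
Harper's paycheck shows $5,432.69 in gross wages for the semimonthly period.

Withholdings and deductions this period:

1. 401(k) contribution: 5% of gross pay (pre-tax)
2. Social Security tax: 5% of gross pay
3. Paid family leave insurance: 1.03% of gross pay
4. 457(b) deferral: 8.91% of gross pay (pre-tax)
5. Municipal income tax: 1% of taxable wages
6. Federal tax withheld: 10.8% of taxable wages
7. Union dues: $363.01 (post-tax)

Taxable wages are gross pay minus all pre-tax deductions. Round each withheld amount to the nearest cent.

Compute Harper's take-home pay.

$3,434.52

401(k) contribution: $5,432.69 × 0.05 = $271.63
457(b) deferral: $5,432.69 × 0.0891 = $484.05
Pre-tax total = $271.63 + $484.05 = $755.68
Taxable wages = $5,432.69 − $755.68 = $4,677.01
Municipal income tax: $4,677.01 × 0.01 = $46.77
Federal tax withheld: $4,677.01 × 0.108 = $505.12
Paid family leave insurance: $5,432.69 × 0.0103 = $55.96
Social Security tax: $5,432.69 × 0.05 = $271.63
Union dues: $363.01
Total deductions = $271.63 + $484.05 + $46.77 + $505.12 + $55.96 + $271.63 + $363.01 = $1,998.17
Net pay = $5,432.69 − $1,998.17 = $3,434.52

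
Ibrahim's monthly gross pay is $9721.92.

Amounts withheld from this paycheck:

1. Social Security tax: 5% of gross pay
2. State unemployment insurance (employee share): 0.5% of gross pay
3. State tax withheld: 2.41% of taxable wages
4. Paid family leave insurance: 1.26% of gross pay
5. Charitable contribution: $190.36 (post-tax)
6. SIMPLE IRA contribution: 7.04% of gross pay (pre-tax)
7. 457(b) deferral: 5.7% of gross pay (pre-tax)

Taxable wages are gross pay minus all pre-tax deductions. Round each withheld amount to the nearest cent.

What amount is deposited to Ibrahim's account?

SIMPLE IRA contribution: $9721.92 × 0.0704 = $684.42
457(b) deferral: $9721.92 × 0.057 = $554.15
Pre-tax total = $684.42 + $554.15 = $1238.57
Taxable wages = $9721.92 − $1238.57 = $8483.35
State tax withheld: $8483.35 × 0.0241 = $204.45
Social Security tax: $9721.92 × 0.05 = $486.10
State unemployment insurance (employee share): $9721.92 × 0.005 = $48.61
Paid family leave insurance: $9721.92 × 0.0126 = $122.50
Charitable contribution: $190.36
Total deductions = $684.42 + $554.15 + $204.45 + $486.10 + $48.61 + $122.50 + $190.36 = $2290.59
Net pay = $9721.92 − $2290.59 = $7431.33

$7431.33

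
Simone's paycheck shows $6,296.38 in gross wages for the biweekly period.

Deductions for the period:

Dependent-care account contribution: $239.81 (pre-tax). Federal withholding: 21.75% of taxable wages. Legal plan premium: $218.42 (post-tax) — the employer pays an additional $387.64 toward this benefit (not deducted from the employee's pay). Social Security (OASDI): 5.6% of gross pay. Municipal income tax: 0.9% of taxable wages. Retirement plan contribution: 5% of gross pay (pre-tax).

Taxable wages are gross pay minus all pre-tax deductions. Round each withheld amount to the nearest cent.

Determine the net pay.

$3,870.22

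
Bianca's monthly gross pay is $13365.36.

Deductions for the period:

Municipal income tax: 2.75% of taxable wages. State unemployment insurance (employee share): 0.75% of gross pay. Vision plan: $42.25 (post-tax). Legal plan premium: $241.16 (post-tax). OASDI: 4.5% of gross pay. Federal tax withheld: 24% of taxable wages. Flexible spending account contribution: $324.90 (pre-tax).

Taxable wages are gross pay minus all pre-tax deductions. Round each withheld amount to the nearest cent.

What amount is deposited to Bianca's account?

$8567.05

Flexible spending account contribution: $324.90
Taxable wages = $13365.36 − $324.90 = $13040.46
Municipal income tax: $13040.46 × 0.0275 = $358.61
Federal tax withheld: $13040.46 × 0.24 = $3129.71
OASDI: $13365.36 × 0.045 = $601.44
State unemployment insurance (employee share): $13365.36 × 0.0075 = $100.24
Vision plan: $42.25
Legal plan premium: $241.16
Total deductions = $324.90 + $358.61 + $3129.71 + $601.44 + $100.24 + $42.25 + $241.16 = $4798.31
Net pay = $13365.36 − $4798.31 = $8567.05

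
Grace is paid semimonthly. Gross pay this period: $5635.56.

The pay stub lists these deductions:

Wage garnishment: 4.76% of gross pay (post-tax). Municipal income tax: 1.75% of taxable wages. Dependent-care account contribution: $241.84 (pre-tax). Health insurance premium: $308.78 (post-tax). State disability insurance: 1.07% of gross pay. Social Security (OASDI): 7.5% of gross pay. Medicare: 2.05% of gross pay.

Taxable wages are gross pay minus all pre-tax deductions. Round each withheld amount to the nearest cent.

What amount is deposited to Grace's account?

$4123.80

Dependent-care account contribution: $241.84
Taxable wages = $5635.56 − $241.84 = $5393.72
Municipal income tax: $5393.72 × 0.0175 = $94.39
Social Security (OASDI): $5635.56 × 0.075 = $422.67
Medicare: $5635.56 × 0.0205 = $115.53
State disability insurance: $5635.56 × 0.0107 = $60.30
Health insurance premium: $308.78
Wage garnishment: $5635.56 × 0.0476 = $268.25
Total deductions = $241.84 + $94.39 + $422.67 + $115.53 + $60.30 + $308.78 + $268.25 = $1511.76
Net pay = $5635.56 − $1511.76 = $4123.80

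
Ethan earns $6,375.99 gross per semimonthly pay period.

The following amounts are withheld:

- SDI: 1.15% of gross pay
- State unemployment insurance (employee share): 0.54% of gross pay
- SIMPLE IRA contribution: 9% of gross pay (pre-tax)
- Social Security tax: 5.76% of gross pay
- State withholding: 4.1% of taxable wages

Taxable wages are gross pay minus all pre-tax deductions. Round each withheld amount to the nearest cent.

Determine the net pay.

SIMPLE IRA contribution: $6,375.99 × 0.09 = $573.84
Taxable wages = $6,375.99 − $573.84 = $5,802.15
State withholding: $5,802.15 × 0.041 = $237.89
Social Security tax: $6,375.99 × 0.0576 = $367.26
SDI: $6,375.99 × 0.0115 = $73.32
State unemployment insurance (employee share): $6,375.99 × 0.0054 = $34.43
Total deductions = $573.84 + $237.89 + $367.26 + $73.32 + $34.43 = $1,286.74
Net pay = $6,375.99 − $1,286.74 = $5,089.25

$5,089.25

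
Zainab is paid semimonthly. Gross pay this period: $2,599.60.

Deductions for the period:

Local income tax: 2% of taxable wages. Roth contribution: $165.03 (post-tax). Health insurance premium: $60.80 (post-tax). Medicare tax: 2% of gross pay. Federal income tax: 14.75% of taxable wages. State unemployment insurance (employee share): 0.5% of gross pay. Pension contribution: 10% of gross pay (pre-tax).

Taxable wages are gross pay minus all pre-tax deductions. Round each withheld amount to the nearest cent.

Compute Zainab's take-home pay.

$1,656.93

Pension contribution: $2,599.60 × 0.1 = $259.96
Taxable wages = $2,599.60 − $259.96 = $2,339.64
Federal income tax: $2,339.64 × 0.1475 = $345.10
Local income tax: $2,339.64 × 0.02 = $46.79
Medicare tax: $2,599.60 × 0.02 = $51.99
State unemployment insurance (employee share): $2,599.60 × 0.005 = $13.00
Health insurance premium: $60.80
Roth contribution: $165.03
Total deductions = $259.96 + $345.10 + $46.79 + $51.99 + $13.00 + $60.80 + $165.03 = $942.67
Net pay = $2,599.60 − $942.67 = $1,656.93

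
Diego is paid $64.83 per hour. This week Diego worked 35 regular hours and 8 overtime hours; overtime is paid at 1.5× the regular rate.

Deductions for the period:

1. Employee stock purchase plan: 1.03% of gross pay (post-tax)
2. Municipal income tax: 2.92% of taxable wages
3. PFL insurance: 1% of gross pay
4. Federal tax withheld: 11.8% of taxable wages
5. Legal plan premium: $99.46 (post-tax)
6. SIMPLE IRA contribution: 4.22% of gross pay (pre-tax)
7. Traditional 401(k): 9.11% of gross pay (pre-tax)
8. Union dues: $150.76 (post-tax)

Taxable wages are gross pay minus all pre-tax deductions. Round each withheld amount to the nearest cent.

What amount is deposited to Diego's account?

$1,940.05

Regular pay: 35 × $64.83 = $2,269.05
Overtime pay: 8 × $64.83 × 1.5 = $777.96
Gross pay = $2,269.05 + $777.96 = $3,047.01
SIMPLE IRA contribution: $3,047.01 × 0.0422 = $128.58
Traditional 401(k): $3,047.01 × 0.0911 = $277.58
Pre-tax total = $128.58 + $277.58 = $406.16
Taxable wages = $3,047.01 − $406.16 = $2,640.85
Federal tax withheld: $2,640.85 × 0.118 = $311.62
Municipal income tax: $2,640.85 × 0.0292 = $77.11
PFL insurance: $3,047.01 × 0.01 = $30.47
Employee stock purchase plan: $3,047.01 × 0.0103 = $31.38
Legal plan premium: $99.46
Union dues: $150.76
Total deductions = $128.58 + $277.58 + $311.62 + $77.11 + $30.47 + $31.38 + $99.46 + $150.76 = $1,106.96
Net pay = $3,047.01 − $1,106.96 = $1,940.05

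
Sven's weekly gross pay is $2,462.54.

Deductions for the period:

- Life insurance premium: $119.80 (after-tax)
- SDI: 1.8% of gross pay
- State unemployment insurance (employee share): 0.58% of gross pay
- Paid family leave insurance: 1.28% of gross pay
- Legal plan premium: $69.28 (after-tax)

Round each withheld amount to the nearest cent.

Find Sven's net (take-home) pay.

SDI: $2,462.54 × 0.018 = $44.33
Paid family leave insurance: $2,462.54 × 0.0128 = $31.52
State unemployment insurance (employee share): $2,462.54 × 0.0058 = $14.28
Life insurance premium: $119.80
Legal plan premium: $69.28
Total deductions = $44.33 + $31.52 + $14.28 + $119.80 + $69.28 = $279.21
Net pay = $2,462.54 − $279.21 = $2,183.33

$2,183.33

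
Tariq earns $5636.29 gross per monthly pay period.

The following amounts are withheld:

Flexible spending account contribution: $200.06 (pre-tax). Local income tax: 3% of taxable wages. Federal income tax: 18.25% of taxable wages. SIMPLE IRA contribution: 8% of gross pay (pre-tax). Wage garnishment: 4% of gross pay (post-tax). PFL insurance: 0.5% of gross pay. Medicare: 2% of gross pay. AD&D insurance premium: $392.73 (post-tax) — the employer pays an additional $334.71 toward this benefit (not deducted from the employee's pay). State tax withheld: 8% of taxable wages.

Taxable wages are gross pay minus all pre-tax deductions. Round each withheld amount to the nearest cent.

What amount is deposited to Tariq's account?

$2768.03

Flexible spending account contribution: $200.06
SIMPLE IRA contribution: $5636.29 × 0.08 = $450.90
Pre-tax total = $200.06 + $450.90 = $650.96
Taxable wages = $5636.29 − $650.96 = $4985.33
Federal income tax: $4985.33 × 0.1825 = $909.82
State tax withheld: $4985.33 × 0.08 = $398.83
Local income tax: $4985.33 × 0.03 = $149.56
Medicare: $5636.29 × 0.02 = $112.73
PFL insurance: $5636.29 × 0.005 = $28.18
Wage garnishment: $5636.29 × 0.04 = $225.45
AD&D insurance premium: $392.73
(Employer's $334.71 toward AD&D insurance premium is not withheld from the employee.)
Total deductions = $200.06 + $450.90 + $909.82 + $398.83 + $149.56 + $112.73 + $28.18 + $225.45 + $392.73 = $2868.26
Net pay = $5636.29 − $2868.26 = $2768.03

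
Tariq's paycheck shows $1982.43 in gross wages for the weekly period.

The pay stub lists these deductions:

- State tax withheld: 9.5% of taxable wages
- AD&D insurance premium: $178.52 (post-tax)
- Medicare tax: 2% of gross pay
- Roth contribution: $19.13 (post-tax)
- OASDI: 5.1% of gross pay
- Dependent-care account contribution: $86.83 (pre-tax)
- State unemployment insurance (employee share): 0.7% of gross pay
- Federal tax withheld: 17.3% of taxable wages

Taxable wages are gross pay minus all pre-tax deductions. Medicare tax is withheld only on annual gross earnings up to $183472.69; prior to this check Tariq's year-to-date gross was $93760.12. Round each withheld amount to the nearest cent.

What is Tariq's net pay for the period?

Dependent-care account contribution: $86.83
Taxable wages = $1982.43 − $86.83 = $1895.60
State tax withheld: $1895.60 × 0.095 = $180.08
Federal tax withheld: $1895.60 × 0.173 = $327.94
Medicare tax: cap not yet reached, full $1982.43 is subject → $1982.43 × 0.02 = $39.65
OASDI: $1982.43 × 0.051 = $101.10
State unemployment insurance (employee share): $1982.43 × 0.007 = $13.88
Roth contribution: $19.13
AD&D insurance premium: $178.52
Total deductions = $86.83 + $180.08 + $327.94 + $39.65 + $101.10 + $13.88 + $19.13 + $178.52 = $947.13
Net pay = $1982.43 − $947.13 = $1035.30

$1035.30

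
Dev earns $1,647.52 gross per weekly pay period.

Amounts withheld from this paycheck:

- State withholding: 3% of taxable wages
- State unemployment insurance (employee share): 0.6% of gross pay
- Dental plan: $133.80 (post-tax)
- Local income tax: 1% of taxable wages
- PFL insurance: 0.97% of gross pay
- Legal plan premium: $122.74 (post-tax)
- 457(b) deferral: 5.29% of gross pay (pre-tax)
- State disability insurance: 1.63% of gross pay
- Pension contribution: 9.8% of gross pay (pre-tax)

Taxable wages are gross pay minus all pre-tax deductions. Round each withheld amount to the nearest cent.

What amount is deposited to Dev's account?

457(b) deferral: $1,647.52 × 0.0529 = $87.15
Pension contribution: $1,647.52 × 0.098 = $161.46
Pre-tax total = $87.15 + $161.46 = $248.61
Taxable wages = $1,647.52 − $248.61 = $1,398.91
Local income tax: $1,398.91 × 0.01 = $13.99
State withholding: $1,398.91 × 0.03 = $41.97
PFL insurance: $1,647.52 × 0.0097 = $15.98
State disability insurance: $1,647.52 × 0.0163 = $26.85
State unemployment insurance (employee share): $1,647.52 × 0.006 = $9.89
Legal plan premium: $122.74
Dental plan: $133.80
Total deductions = $87.15 + $161.46 + $13.99 + $41.97 + $15.98 + $26.85 + $9.89 + $122.74 + $133.80 = $613.83
Net pay = $1,647.52 − $613.83 = $1,033.69

$1,033.69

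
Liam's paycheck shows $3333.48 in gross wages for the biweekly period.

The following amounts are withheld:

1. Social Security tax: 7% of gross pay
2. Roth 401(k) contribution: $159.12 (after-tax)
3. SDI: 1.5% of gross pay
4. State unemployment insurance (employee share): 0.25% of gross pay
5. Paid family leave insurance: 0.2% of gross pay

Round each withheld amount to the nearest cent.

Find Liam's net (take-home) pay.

$2876.02

Social Security tax: $3333.48 × 0.07 = $233.34
Paid family leave insurance: $3333.48 × 0.002 = $6.67
State unemployment insurance (employee share): $3333.48 × 0.0025 = $8.33
SDI: $3333.48 × 0.015 = $50.00
Roth 401(k) contribution: $159.12
Total deductions = $233.34 + $6.67 + $8.33 + $50.00 + $159.12 = $457.46
Net pay = $3333.48 − $457.46 = $2876.02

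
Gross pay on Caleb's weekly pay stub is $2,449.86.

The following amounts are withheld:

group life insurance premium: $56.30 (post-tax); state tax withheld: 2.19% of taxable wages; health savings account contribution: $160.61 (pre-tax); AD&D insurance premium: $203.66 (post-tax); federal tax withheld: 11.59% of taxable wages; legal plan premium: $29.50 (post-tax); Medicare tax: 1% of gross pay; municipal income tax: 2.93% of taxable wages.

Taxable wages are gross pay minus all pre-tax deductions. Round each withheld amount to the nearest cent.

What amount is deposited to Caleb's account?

Health savings account contribution: $160.61
Taxable wages = $2,449.86 − $160.61 = $2,289.25
Municipal income tax: $2,289.25 × 0.0293 = $67.08
State tax withheld: $2,289.25 × 0.0219 = $50.13
Federal tax withheld: $2,289.25 × 0.1159 = $265.32
Medicare tax: $2,449.86 × 0.01 = $24.50
AD&D insurance premium: $203.66
Legal plan premium: $29.50
Group life insurance premium: $56.30
Total deductions = $160.61 + $67.08 + $50.13 + $265.32 + $24.50 + $203.66 + $29.50 + $56.30 = $857.10
Net pay = $2,449.86 − $857.10 = $1,592.76

$1,592.76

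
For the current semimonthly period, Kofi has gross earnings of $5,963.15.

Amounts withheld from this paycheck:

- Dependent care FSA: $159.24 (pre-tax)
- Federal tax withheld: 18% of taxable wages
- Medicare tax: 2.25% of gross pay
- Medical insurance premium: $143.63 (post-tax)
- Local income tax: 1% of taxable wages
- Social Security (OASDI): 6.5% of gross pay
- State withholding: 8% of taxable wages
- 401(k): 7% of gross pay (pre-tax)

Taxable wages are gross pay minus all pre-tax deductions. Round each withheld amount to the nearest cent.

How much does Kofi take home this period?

Dependent care FSA: $159.24
401(k): $5,963.15 × 0.07 = $417.42
Pre-tax total = $159.24 + $417.42 = $576.66
Taxable wages = $5,963.15 − $576.66 = $5,386.49
State withholding: $5,386.49 × 0.08 = $430.92
Federal tax withheld: $5,386.49 × 0.18 = $969.57
Local income tax: $5,386.49 × 0.01 = $53.86
Medicare tax: $5,963.15 × 0.0225 = $134.17
Social Security (OASDI): $5,963.15 × 0.065 = $387.60
Medical insurance premium: $143.63
Total deductions = $159.24 + $417.42 + $430.92 + $969.57 + $53.86 + $134.17 + $387.60 + $143.63 = $2,696.41
Net pay = $5,963.15 − $2,696.41 = $3,266.74

$3,266.74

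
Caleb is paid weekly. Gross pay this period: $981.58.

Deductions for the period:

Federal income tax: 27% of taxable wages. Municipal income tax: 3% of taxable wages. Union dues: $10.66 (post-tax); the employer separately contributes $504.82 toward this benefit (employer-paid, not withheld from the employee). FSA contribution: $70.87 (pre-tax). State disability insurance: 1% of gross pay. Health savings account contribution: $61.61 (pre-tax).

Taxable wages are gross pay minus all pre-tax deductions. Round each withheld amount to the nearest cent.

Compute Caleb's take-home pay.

$573.89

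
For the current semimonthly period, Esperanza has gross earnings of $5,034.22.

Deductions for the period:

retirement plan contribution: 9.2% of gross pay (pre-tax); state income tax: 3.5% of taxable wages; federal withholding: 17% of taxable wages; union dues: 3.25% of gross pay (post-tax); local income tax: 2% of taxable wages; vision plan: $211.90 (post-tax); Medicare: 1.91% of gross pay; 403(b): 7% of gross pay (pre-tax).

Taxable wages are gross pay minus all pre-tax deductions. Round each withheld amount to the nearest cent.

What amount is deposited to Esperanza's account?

$2,797.82

Retirement plan contribution: $5,034.22 × 0.092 = $463.15
403(b): $5,034.22 × 0.07 = $352.40
Pre-tax total = $463.15 + $352.40 = $815.55
Taxable wages = $5,034.22 − $815.55 = $4,218.67
Federal withholding: $4,218.67 × 0.17 = $717.17
State income tax: $4,218.67 × 0.035 = $147.65
Local income tax: $4,218.67 × 0.02 = $84.37
Medicare: $5,034.22 × 0.0191 = $96.15
Vision plan: $211.90
Union dues: $5,034.22 × 0.0325 = $163.61
Total deductions = $463.15 + $352.40 + $717.17 + $147.65 + $84.37 + $96.15 + $211.90 + $163.61 = $2,236.40
Net pay = $5,034.22 − $2,236.40 = $2,797.82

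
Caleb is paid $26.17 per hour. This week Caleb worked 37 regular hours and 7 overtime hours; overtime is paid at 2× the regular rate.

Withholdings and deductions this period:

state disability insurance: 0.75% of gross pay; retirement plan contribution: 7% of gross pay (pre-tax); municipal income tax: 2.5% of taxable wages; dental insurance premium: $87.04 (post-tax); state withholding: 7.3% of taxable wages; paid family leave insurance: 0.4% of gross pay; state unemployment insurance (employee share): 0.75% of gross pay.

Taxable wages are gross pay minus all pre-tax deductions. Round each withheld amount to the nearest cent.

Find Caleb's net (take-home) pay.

Regular pay: 37 × $26.17 = $968.29
Overtime pay: 7 × $26.17 × 2 = $366.38
Gross pay = $968.29 + $366.38 = $1334.67
Retirement plan contribution: $1334.67 × 0.07 = $93.43
Taxable wages = $1334.67 − $93.43 = $1241.24
State withholding: $1241.24 × 0.073 = $90.61
Municipal income tax: $1241.24 × 0.025 = $31.03
State disability insurance: $1334.67 × 0.0075 = $10.01
State unemployment insurance (employee share): $1334.67 × 0.0075 = $10.01
Paid family leave insurance: $1334.67 × 0.004 = $5.34
Dental insurance premium: $87.04
Total deductions = $93.43 + $90.61 + $31.03 + $10.01 + $10.01 + $5.34 + $87.04 = $327.47
Net pay = $1334.67 − $327.47 = $1007.20

$1007.20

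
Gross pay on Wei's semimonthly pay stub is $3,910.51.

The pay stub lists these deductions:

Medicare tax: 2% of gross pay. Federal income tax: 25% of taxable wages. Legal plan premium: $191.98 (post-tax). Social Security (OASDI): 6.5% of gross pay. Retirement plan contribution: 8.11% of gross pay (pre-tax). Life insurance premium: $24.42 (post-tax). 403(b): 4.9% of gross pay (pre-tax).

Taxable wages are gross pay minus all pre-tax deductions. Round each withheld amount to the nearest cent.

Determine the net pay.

$2,002.53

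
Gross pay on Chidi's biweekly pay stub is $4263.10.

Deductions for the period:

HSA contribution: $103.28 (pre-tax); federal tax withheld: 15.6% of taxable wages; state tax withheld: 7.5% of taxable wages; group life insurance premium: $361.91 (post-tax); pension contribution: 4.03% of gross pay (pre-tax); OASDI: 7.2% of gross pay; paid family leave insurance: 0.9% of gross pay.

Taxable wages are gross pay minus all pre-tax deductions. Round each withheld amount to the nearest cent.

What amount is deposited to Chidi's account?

Pension contribution: $4263.10 × 0.0403 = $171.80
HSA contribution: $103.28
Pre-tax total = $171.80 + $103.28 = $275.08
Taxable wages = $4263.10 − $275.08 = $3988.02
State tax withheld: $3988.02 × 0.075 = $299.10
Federal tax withheld: $3988.02 × 0.156 = $622.13
OASDI: $4263.10 × 0.072 = $306.94
Paid family leave insurance: $4263.10 × 0.009 = $38.37
Group life insurance premium: $361.91
Total deductions = $171.80 + $103.28 + $299.10 + $622.13 + $306.94 + $38.37 + $361.91 = $1903.53
Net pay = $4263.10 − $1903.53 = $2359.57

$2359.57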